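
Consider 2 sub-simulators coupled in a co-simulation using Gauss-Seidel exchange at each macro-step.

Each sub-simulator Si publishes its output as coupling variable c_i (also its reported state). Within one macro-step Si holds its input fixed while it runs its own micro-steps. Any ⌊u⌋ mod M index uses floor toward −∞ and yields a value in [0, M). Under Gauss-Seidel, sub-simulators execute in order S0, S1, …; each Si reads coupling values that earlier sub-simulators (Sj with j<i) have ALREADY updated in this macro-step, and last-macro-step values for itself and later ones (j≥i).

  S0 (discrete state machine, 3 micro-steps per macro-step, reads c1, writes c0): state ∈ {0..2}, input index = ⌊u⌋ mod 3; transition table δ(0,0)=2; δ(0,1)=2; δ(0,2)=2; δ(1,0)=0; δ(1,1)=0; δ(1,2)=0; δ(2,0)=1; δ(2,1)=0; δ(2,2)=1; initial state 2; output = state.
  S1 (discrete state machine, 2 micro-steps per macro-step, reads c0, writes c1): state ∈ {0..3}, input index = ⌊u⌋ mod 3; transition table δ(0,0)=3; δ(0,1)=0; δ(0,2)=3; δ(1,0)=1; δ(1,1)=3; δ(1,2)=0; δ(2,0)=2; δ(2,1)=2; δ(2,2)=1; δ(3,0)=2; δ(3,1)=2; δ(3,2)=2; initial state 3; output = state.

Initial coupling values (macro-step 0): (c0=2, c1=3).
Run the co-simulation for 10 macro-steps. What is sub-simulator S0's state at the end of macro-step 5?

S0 state at macro-step 5 = 0

macro 1: S0 reads c1=3 → after 3×micro: 2; S1 reads c0=2 → after 2×micro: 1 ⇒ (c0=2, c1=1)
macro 2: S0 reads c1=1 → after 3×micro: 0; S1 reads c0=0 → after 2×micro: 1 ⇒ (c0=0, c1=1)
macro 3: S0 reads c1=1 → after 3×micro: 2; S1 reads c0=2 → after 2×micro: 3 ⇒ (c0=2, c1=3)
macro 4: S0 reads c1=3 → after 3×micro: 2; S1 reads c0=2 → after 2×micro: 1 ⇒ (c0=2, c1=1)
macro 5: S0 reads c1=1 → after 3×micro: 0; S1 reads c0=0 → after 2×micro: 1 ⇒ (c0=0, c1=1)
macro 6: S0 reads c1=1 → after 3×micro: 2; S1 reads c0=2 → after 2×micro: 3 ⇒ (c0=2, c1=3)
macro 7: S0 reads c1=3 → after 3×micro: 2; S1 reads c0=2 → after 2×micro: 1 ⇒ (c0=2, c1=1)
macro 8: S0 reads c1=1 → after 3×micro: 0; S1 reads c0=0 → after 2×micro: 1 ⇒ (c0=0, c1=1)
macro 9: S0 reads c1=1 → after 3×micro: 2; S1 reads c0=2 → after 2×micro: 3 ⇒ (c0=2, c1=3)
macro 10: S0 reads c1=3 → after 3×micro: 2; S1 reads c0=2 → after 2×micro: 1 ⇒ (c0=2, c1=1)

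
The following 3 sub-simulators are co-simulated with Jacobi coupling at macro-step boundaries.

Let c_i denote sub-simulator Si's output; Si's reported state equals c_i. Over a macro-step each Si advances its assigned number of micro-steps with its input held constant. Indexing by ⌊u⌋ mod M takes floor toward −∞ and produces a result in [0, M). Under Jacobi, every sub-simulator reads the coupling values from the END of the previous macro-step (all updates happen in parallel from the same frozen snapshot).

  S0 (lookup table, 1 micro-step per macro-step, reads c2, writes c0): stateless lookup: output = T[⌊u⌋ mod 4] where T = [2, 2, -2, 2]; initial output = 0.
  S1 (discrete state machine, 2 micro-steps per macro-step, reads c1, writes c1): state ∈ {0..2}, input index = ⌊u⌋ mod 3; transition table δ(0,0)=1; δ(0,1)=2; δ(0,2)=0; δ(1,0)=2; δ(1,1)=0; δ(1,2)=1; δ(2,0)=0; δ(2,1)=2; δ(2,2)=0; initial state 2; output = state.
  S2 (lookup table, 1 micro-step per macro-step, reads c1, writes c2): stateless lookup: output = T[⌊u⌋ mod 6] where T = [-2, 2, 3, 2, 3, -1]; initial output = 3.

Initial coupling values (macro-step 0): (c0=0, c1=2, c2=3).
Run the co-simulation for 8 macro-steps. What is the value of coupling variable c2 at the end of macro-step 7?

macro 1: S0 reads c2=3 → after 1×micro: 2; S1 reads c1=2 → after 2×micro: 0; S2 reads c1=2 → after 1×micro: 3 ⇒ (c0=2, c1=0, c2=3)
macro 2: S0 reads c2=3 → after 1×micro: 2; S1 reads c1=0 → after 2×micro: 2; S2 reads c1=0 → after 1×micro: -2 ⇒ (c0=2, c1=2, c2=-2)
macro 3: S0 reads c2=-2 → after 1×micro: -2; S1 reads c1=2 → after 2×micro: 0; S2 reads c1=2 → after 1×micro: 3 ⇒ (c0=-2, c1=0, c2=3)
macro 4: S0 reads c2=3 → after 1×micro: 2; S1 reads c1=0 → after 2×micro: 2; S2 reads c1=0 → after 1×micro: -2 ⇒ (c0=2, c1=2, c2=-2)
macro 5: S0 reads c2=-2 → after 1×micro: -2; S1 reads c1=2 → after 2×micro: 0; S2 reads c1=2 → after 1×micro: 3 ⇒ (c0=-2, c1=0, c2=3)
macro 6: S0 reads c2=3 → after 1×micro: 2; S1 reads c1=0 → after 2×micro: 2; S2 reads c1=0 → after 1×micro: -2 ⇒ (c0=2, c1=2, c2=-2)
macro 7: S0 reads c2=-2 → after 1×micro: -2; S1 reads c1=2 → after 2×micro: 0; S2 reads c1=2 → after 1×micro: 3 ⇒ (c0=-2, c1=0, c2=3)
macro 8: S0 reads c2=3 → after 1×micro: 2; S1 reads c1=0 → after 2×micro: 2; S2 reads c1=0 → after 1×micro: -2 ⇒ (c0=2, c1=2, c2=-2)

c2 at macro-step 7 = 3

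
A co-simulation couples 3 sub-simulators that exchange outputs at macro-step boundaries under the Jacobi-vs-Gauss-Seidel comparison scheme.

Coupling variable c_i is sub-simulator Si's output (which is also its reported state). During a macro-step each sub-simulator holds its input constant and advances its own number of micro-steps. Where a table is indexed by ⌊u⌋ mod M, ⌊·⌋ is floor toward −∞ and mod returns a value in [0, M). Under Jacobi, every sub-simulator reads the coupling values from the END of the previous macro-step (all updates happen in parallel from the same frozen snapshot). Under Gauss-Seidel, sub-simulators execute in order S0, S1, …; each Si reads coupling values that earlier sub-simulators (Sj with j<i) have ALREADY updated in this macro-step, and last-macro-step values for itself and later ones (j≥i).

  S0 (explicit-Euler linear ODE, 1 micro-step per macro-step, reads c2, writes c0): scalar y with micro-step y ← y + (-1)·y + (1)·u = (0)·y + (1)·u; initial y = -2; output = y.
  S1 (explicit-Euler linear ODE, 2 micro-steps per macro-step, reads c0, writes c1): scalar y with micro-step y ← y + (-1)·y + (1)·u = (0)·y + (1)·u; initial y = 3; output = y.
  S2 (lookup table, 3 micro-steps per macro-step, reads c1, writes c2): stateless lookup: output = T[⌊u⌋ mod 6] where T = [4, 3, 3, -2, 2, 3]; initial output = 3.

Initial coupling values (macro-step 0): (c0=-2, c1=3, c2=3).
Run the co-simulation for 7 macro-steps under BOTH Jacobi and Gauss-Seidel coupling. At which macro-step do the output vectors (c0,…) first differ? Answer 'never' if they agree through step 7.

first divergence at macro-step: 1

[Jacobi] macro 1: S0 reads c2=3 → after 1×micro: 3; S1 reads c0=-2 → after 2×micro: -2; S2 reads c1=3 → after 3×micro: -2 ⇒ (c0=3, c1=-2, c2=-2)
[Jacobi] macro 2: S0 reads c2=-2 → after 1×micro: -2; S1 reads c0=3 → after 2×micro: 3; S2 reads c1=-2 → after 3×micro: 2 ⇒ (c0=-2, c1=3, c2=2)
[Jacobi] macro 3: S0 reads c2=2 → after 1×micro: 2; S1 reads c0=-2 → after 2×micro: -2; S2 reads c1=3 → after 3×micro: -2 ⇒ (c0=2, c1=-2, c2=-2)
[Jacobi] macro 4: S0 reads c2=-2 → after 1×micro: -2; S1 reads c0=2 → after 2×micro: 2; S2 reads c1=-2 → after 3×micro: 2 ⇒ (c0=-2, c1=2, c2=2)
[Jacobi] macro 5: S0 reads c2=2 → after 1×micro: 2; S1 reads c0=-2 → after 2×micro: -2; S2 reads c1=2 → after 3×micro: 3 ⇒ (c0=2, c1=-2, c2=3)
[Jacobi] macro 6: S0 reads c2=3 → after 1×micro: 3; S1 reads c0=2 → after 2×micro: 2; S2 reads c1=-2 → after 3×micro: 2 ⇒ (c0=3, c1=2, c2=2)
[Jacobi] macro 7: S0 reads c2=2 → after 1×micro: 2; S1 reads c0=3 → after 2×micro: 3; S2 reads c1=2 → after 3×micro: 3 ⇒ (c0=2, c1=3, c2=3)
[Gauss-Seidel] macro 1: S0 reads c2=3 → after 1×micro: 3; S1 reads c0=3 → after 2×micro: 3; S2 reads c1=3 → after 3×micro: -2 ⇒ (c0=3, c1=3, c2=-2)
[Gauss-Seidel] macro 2: S0 reads c2=-2 → after 1×micro: -2; S1 reads c0=-2 → after 2×micro: -2; S2 reads c1=-2 → after 3×micro: 2 ⇒ (c0=-2, c1=-2, c2=2)
[Gauss-Seidel] macro 3: S0 reads c2=2 → after 1×micro: 2; S1 reads c0=2 → after 2×micro: 2; S2 reads c1=2 → after 3×micro: 3 ⇒ (c0=2, c1=2, c2=3)
[Gauss-Seidel] macro 4: S0 reads c2=3 → after 1×micro: 3; S1 reads c0=3 → after 2×micro: 3; S2 reads c1=3 → after 3×micro: -2 ⇒ (c0=3, c1=3, c2=-2)
[Gauss-Seidel] macro 5: S0 reads c2=-2 → after 1×micro: -2; S1 reads c0=-2 → after 2×micro: -2; S2 reads c1=-2 → after 3×micro: 2 ⇒ (c0=-2, c1=-2, c2=2)
[Gauss-Seidel] macro 6: S0 reads c2=2 → after 1×micro: 2; S1 reads c0=2 → after 2×micro: 2; S2 reads c1=2 → after 3×micro: 3 ⇒ (c0=2, c1=2, c2=3)
[Gauss-Seidel] macro 7: S0 reads c2=3 → after 1×micro: 3; S1 reads c0=3 → after 2×micro: 3; S2 reads c1=3 → after 3×micro: -2 ⇒ (c0=3, c1=3, c2=-2)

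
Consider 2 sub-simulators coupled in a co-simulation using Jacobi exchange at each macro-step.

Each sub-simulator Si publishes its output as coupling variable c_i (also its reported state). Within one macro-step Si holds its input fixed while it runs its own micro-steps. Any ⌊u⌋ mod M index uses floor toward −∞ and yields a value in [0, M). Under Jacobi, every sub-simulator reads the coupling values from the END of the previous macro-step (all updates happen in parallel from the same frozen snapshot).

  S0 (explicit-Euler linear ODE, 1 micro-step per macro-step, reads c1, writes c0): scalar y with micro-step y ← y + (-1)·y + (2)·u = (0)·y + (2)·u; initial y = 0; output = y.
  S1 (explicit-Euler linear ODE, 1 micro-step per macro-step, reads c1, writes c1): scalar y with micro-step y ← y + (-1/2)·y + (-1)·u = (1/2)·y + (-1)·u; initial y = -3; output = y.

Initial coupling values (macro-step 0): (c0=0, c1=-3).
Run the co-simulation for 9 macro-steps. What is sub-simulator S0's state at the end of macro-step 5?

macro 1: S0 reads c1=-3 → after 1×micro: -6; S1 reads c1=-3 → after 1×micro: 3/2 ⇒ (c0=-6, c1=3/2)
macro 2: S0 reads c1=3/2 → after 1×micro: 3; S1 reads c1=3/2 → after 1×micro: -3/4 ⇒ (c0=3, c1=-3/4)
macro 3: S0 reads c1=-3/4 → after 1×micro: -3/2; S1 reads c1=-3/4 → after 1×micro: 3/8 ⇒ (c0=-3/2, c1=3/8)
macro 4: S0 reads c1=3/8 → after 1×micro: 3/4; S1 reads c1=3/8 → after 1×micro: -3/16 ⇒ (c0=3/4, c1=-3/16)
macro 5: S0 reads c1=-3/16 → after 1×micro: -3/8; S1 reads c1=-3/16 → after 1×micro: 3/32 ⇒ (c0=-3/8, c1=3/32)
macro 6: S0 reads c1=3/32 → after 1×micro: 3/16; S1 reads c1=3/32 → after 1×micro: -3/64 ⇒ (c0=3/16, c1=-3/64)
macro 7: S0 reads c1=-3/64 → after 1×micro: -3/32; S1 reads c1=-3/64 → after 1×micro: 3/128 ⇒ (c0=-3/32, c1=3/128)
macro 8: S0 reads c1=3/128 → after 1×micro: 3/64; S1 reads c1=3/128 → after 1×micro: -3/256 ⇒ (c0=3/64, c1=-3/256)
macro 9: S0 reads c1=-3/256 → after 1×micro: -3/128; S1 reads c1=-3/256 → after 1×micro: 3/512 ⇒ (c0=-3/128, c1=3/512)

S0 state at macro-step 5 = -3/8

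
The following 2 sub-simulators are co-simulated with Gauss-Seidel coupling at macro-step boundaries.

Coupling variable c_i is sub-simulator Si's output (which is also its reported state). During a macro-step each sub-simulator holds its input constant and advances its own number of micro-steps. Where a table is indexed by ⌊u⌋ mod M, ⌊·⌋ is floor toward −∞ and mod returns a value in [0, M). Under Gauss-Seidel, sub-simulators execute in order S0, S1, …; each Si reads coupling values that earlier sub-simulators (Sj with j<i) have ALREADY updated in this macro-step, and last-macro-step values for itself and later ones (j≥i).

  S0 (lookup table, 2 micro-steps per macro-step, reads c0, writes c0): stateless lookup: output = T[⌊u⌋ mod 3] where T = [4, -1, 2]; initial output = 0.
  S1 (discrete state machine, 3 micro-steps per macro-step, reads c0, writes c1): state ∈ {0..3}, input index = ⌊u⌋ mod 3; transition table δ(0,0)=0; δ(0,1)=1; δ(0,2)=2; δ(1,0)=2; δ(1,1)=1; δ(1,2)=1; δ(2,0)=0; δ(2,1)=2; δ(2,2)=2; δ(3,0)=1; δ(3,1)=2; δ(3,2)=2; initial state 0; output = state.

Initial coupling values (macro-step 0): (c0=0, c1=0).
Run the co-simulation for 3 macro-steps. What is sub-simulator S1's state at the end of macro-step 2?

macro 1: S0 reads c0=0 → after 2×micro: 4; S1 reads c0=4 → after 3×micro: 1 ⇒ (c0=4, c1=1)
macro 2: S0 reads c0=4 → after 2×micro: -1; S1 reads c0=-1 → after 3×micro: 1 ⇒ (c0=-1, c1=1)
macro 3: S0 reads c0=-1 → after 2×micro: 2; S1 reads c0=2 → after 3×micro: 1 ⇒ (c0=2, c1=1)

S1 state at macro-step 2 = 1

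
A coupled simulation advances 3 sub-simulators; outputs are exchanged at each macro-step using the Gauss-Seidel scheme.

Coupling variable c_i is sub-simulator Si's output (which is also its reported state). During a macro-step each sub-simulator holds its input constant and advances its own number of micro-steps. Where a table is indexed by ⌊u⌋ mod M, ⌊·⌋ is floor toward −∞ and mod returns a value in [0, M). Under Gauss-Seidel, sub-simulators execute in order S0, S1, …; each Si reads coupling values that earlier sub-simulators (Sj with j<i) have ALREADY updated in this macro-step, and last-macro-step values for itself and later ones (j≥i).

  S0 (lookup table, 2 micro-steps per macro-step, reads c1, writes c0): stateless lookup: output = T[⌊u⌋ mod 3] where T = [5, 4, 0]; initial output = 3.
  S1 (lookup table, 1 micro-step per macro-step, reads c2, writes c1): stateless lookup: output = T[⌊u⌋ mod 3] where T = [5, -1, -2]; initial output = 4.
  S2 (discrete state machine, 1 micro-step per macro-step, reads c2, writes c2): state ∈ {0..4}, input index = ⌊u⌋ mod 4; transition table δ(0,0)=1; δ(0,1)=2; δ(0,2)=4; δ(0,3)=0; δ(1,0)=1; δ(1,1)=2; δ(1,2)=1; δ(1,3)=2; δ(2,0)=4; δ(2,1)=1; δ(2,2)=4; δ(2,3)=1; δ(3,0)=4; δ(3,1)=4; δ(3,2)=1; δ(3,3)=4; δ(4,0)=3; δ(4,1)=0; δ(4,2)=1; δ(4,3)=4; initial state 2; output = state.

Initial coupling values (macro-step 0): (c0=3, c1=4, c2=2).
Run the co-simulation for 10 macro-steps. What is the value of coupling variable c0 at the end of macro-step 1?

c0 at macro-step 1 = 4

macro 1: S0 reads c1=4 → after 2×micro: 4; S1 reads c2=2 → after 1×micro: -2; S2 reads c2=2 → after 1×micro: 4 ⇒ (c0=4, c1=-2, c2=4)
macro 2: S0 reads c1=-2 → after 2×micro: 4; S1 reads c2=4 → after 1×micro: -1; S2 reads c2=4 → after 1×micro: 3 ⇒ (c0=4, c1=-1, c2=3)
macro 3: S0 reads c1=-1 → after 2×micro: 0; S1 reads c2=3 → after 1×micro: 5; S2 reads c2=3 → after 1×micro: 4 ⇒ (c0=0, c1=5, c2=4)
macro 4: S0 reads c1=5 → after 2×micro: 0; S1 reads c2=4 → after 1×micro: -1; S2 reads c2=4 → after 1×micro: 3 ⇒ (c0=0, c1=-1, c2=3)
macro 5: S0 reads c1=-1 → after 2×micro: 0; S1 reads c2=3 → after 1×micro: 5; S2 reads c2=3 → after 1×micro: 4 ⇒ (c0=0, c1=5, c2=4)
macro 6: S0 reads c1=5 → after 2×micro: 0; S1 reads c2=4 → after 1×micro: -1; S2 reads c2=4 → after 1×micro: 3 ⇒ (c0=0, c1=-1, c2=3)
macro 7: S0 reads c1=-1 → after 2×micro: 0; S1 reads c2=3 → after 1×micro: 5; S2 reads c2=3 → after 1×micro: 4 ⇒ (c0=0, c1=5, c2=4)
macro 8: S0 reads c1=5 → after 2×micro: 0; S1 reads c2=4 → after 1×micro: -1; S2 reads c2=4 → after 1×micro: 3 ⇒ (c0=0, c1=-1, c2=3)
macro 9: S0 reads c1=-1 → after 2×micro: 0; S1 reads c2=3 → after 1×micro: 5; S2 reads c2=3 → after 1×micro: 4 ⇒ (c0=0, c1=5, c2=4)
macro 10: S0 reads c1=5 → after 2×micro: 0; S1 reads c2=4 → after 1×micro: -1; S2 reads c2=4 → after 1×micro: 3 ⇒ (c0=0, c1=-1, c2=3)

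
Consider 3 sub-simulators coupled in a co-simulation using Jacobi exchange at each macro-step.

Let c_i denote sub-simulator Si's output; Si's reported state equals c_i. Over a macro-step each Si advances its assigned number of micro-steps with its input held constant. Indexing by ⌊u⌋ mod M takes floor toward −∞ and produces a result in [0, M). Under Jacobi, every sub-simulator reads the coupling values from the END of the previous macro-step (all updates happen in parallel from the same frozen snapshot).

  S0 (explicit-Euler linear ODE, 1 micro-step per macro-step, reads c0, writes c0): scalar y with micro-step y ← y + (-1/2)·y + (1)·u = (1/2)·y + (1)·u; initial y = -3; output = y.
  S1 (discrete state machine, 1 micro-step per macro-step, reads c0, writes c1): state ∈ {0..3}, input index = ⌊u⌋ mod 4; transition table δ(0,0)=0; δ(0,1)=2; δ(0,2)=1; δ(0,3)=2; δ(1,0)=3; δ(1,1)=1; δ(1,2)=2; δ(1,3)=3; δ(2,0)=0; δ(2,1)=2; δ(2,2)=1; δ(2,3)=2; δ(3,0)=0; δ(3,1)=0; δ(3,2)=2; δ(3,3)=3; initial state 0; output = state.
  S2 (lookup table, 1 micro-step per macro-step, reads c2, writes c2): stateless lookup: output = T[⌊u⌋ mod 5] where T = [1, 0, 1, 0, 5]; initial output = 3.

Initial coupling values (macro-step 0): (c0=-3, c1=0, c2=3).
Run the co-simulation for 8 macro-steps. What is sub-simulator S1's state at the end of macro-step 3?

S1 state at macro-step 3 = 2

macro 1: S0 reads c0=-3 → after 1×micro: -9/2; S1 reads c0=-3 → after 1×micro: 2; S2 reads c2=3 → after 1×micro: 0 ⇒ (c0=-9/2, c1=2, c2=0)
macro 2: S0 reads c0=-9/2 → after 1×micro: -27/4; S1 reads c0=-9/2 → after 1×micro: 2; S2 reads c2=0 → after 1×micro: 1 ⇒ (c0=-27/4, c1=2, c2=1)
macro 3: S0 reads c0=-27/4 → after 1×micro: -81/8; S1 reads c0=-27/4 → after 1×micro: 2; S2 reads c2=1 → after 1×micro: 0 ⇒ (c0=-81/8, c1=2, c2=0)
macro 4: S0 reads c0=-81/8 → after 1×micro: -243/16; S1 reads c0=-81/8 → after 1×micro: 2; S2 reads c2=0 → after 1×micro: 1 ⇒ (c0=-243/16, c1=2, c2=1)
macro 5: S0 reads c0=-243/16 → after 1×micro: -729/32; S1 reads c0=-243/16 → after 1×micro: 0; S2 reads c2=1 → after 1×micro: 0 ⇒ (c0=-729/32, c1=0, c2=0)
macro 6: S0 reads c0=-729/32 → after 1×micro: -2187/64; S1 reads c0=-729/32 → after 1×micro: 2; S2 reads c2=0 → after 1×micro: 1 ⇒ (c0=-2187/64, c1=2, c2=1)
macro 7: S0 reads c0=-2187/64 → after 1×micro: -6561/128; S1 reads c0=-2187/64 → after 1×micro: 2; S2 reads c2=1 → after 1×micro: 0 ⇒ (c0=-6561/128, c1=2, c2=0)
macro 8: S0 reads c0=-6561/128 → after 1×micro: -19683/256; S1 reads c0=-6561/128 → after 1×micro: 0; S2 reads c2=0 → after 1×micro: 1 ⇒ (c0=-19683/256, c1=0, c2=1)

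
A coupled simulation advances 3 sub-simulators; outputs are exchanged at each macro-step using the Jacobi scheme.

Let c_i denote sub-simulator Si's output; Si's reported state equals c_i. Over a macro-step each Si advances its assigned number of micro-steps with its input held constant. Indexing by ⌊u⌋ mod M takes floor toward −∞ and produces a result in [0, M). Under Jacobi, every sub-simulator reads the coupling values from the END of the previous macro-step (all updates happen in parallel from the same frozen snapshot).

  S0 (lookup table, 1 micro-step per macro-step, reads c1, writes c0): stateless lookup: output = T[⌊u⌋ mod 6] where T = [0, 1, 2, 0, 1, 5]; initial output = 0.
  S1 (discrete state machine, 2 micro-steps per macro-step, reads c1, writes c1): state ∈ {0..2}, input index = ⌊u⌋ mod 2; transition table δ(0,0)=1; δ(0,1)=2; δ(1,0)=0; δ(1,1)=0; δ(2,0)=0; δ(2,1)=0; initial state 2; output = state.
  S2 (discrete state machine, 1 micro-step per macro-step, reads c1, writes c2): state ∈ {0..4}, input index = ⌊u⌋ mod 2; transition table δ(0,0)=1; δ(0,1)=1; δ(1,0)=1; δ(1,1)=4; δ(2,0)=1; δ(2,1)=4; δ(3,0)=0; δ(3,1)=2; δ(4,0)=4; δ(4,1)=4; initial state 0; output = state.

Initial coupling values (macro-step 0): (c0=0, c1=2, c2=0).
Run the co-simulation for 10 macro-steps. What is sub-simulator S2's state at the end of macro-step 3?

macro 1: S0 reads c1=2 → after 1×micro: 2; S1 reads c1=2 → after 2×micro: 1; S2 reads c1=2 → after 1×micro: 1 ⇒ (c0=2, c1=1, c2=1)
macro 2: S0 reads c1=1 → after 1×micro: 1; S1 reads c1=1 → after 2×micro: 2; S2 reads c1=1 → after 1×micro: 4 ⇒ (c0=1, c1=2, c2=4)
macro 3: S0 reads c1=2 → after 1×micro: 2; S1 reads c1=2 → after 2×micro: 1; S2 reads c1=2 → after 1×micro: 4 ⇒ (c0=2, c1=1, c2=4)
macro 4: S0 reads c1=1 → after 1×micro: 1; S1 reads c1=1 → after 2×micro: 2; S2 reads c1=1 → after 1×micro: 4 ⇒ (c0=1, c1=2, c2=4)
macro 5: S0 reads c1=2 → after 1×micro: 2; S1 reads c1=2 → after 2×micro: 1; S2 reads c1=2 → after 1×micro: 4 ⇒ (c0=2, c1=1, c2=4)
macro 6: S0 reads c1=1 → after 1×micro: 1; S1 reads c1=1 → after 2×micro: 2; S2 reads c1=1 → after 1×micro: 4 ⇒ (c0=1, c1=2, c2=4)
macro 7: S0 reads c1=2 → after 1×micro: 2; S1 reads c1=2 → after 2×micro: 1; S2 reads c1=2 → after 1×micro: 4 ⇒ (c0=2, c1=1, c2=4)
macro 8: S0 reads c1=1 → after 1×micro: 1; S1 reads c1=1 → after 2×micro: 2; S2 reads c1=1 → after 1×micro: 4 ⇒ (c0=1, c1=2, c2=4)
macro 9: S0 reads c1=2 → after 1×micro: 2; S1 reads c1=2 → after 2×micro: 1; S2 reads c1=2 → after 1×micro: 4 ⇒ (c0=2, c1=1, c2=4)
macro 10: S0 reads c1=1 → after 1×micro: 1; S1 reads c1=1 → after 2×micro: 2; S2 reads c1=1 → after 1×micro: 4 ⇒ (c0=1, c1=2, c2=4)

S2 state at macro-step 3 = 4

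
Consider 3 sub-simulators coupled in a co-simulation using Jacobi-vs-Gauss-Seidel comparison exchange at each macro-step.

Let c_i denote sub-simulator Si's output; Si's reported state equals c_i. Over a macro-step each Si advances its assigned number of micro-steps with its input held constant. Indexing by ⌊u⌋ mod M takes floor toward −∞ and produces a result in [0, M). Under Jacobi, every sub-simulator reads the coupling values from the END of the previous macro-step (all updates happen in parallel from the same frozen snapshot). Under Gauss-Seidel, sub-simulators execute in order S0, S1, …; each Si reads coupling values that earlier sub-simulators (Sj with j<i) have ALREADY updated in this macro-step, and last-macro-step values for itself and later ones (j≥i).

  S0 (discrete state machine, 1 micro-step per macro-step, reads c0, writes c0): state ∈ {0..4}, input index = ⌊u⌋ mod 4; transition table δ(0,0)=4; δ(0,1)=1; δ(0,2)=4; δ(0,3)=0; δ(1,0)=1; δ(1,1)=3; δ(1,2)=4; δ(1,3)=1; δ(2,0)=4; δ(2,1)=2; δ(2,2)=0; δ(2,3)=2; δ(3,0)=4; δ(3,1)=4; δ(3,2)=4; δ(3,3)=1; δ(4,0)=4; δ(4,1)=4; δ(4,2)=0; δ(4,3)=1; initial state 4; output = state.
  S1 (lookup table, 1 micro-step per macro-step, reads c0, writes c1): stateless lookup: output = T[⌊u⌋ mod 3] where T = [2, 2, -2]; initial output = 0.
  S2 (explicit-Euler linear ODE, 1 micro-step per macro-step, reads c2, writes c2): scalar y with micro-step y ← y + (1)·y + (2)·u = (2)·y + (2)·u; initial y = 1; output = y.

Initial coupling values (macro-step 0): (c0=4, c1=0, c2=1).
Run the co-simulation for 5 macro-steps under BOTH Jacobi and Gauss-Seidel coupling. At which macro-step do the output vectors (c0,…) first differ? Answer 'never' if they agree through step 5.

[Jacobi] macro 1: S0 reads c0=4 → after 1×micro: 4; S1 reads c0=4 → after 1×micro: 2; S2 reads c2=1 → after 1×micro: 4 ⇒ (c0=4, c1=2, c2=4)
[Jacobi] macro 2: S0 reads c0=4 → after 1×micro: 4; S1 reads c0=4 → after 1×micro: 2; S2 reads c2=4 → after 1×micro: 16 ⇒ (c0=4, c1=2, c2=16)
[Jacobi] macro 3: S0 reads c0=4 → after 1×micro: 4; S1 reads c0=4 → after 1×micro: 2; S2 reads c2=16 → after 1×micro: 64 ⇒ (c0=4, c1=2, c2=64)
[Jacobi] macro 4: S0 reads c0=4 → after 1×micro: 4; S1 reads c0=4 → after 1×micro: 2; S2 reads c2=64 → after 1×micro: 256 ⇒ (c0=4, c1=2, c2=256)
[Jacobi] macro 5: S0 reads c0=4 → after 1×micro: 4; S1 reads c0=4 → after 1×micro: 2; S2 reads c2=256 → after 1×micro: 1024 ⇒ (c0=4, c1=2, c2=1024)
[Gauss-Seidel] macro 1: S0 reads c0=4 → after 1×micro: 4; S1 reads c0=4 → after 1×micro: 2; S2 reads c2=1 → after 1×micro: 4 ⇒ (c0=4, c1=2, c2=4)
[Gauss-Seidel] macro 2: S0 reads c0=4 → after 1×micro: 4; S1 reads c0=4 → after 1×micro: 2; S2 reads c2=4 → after 1×micro: 16 ⇒ (c0=4, c1=2, c2=16)
[Gauss-Seidel] macro 3: S0 reads c0=4 → after 1×micro: 4; S1 reads c0=4 → after 1×micro: 2; S2 reads c2=16 → after 1×micro: 64 ⇒ (c0=4, c1=2, c2=64)
[Gauss-Seidel] macro 4: S0 reads c0=4 → after 1×micro: 4; S1 reads c0=4 → after 1×micro: 2; S2 reads c2=64 → after 1×micro: 256 ⇒ (c0=4, c1=2, c2=256)
[Gauss-Seidel] macro 5: S0 reads c0=4 → after 1×micro: 4; S1 reads c0=4 → after 1×micro: 2; S2 reads c2=256 → after 1×micro: 1024 ⇒ (c0=4, c1=2, c2=1024)

first divergence at macro-step: never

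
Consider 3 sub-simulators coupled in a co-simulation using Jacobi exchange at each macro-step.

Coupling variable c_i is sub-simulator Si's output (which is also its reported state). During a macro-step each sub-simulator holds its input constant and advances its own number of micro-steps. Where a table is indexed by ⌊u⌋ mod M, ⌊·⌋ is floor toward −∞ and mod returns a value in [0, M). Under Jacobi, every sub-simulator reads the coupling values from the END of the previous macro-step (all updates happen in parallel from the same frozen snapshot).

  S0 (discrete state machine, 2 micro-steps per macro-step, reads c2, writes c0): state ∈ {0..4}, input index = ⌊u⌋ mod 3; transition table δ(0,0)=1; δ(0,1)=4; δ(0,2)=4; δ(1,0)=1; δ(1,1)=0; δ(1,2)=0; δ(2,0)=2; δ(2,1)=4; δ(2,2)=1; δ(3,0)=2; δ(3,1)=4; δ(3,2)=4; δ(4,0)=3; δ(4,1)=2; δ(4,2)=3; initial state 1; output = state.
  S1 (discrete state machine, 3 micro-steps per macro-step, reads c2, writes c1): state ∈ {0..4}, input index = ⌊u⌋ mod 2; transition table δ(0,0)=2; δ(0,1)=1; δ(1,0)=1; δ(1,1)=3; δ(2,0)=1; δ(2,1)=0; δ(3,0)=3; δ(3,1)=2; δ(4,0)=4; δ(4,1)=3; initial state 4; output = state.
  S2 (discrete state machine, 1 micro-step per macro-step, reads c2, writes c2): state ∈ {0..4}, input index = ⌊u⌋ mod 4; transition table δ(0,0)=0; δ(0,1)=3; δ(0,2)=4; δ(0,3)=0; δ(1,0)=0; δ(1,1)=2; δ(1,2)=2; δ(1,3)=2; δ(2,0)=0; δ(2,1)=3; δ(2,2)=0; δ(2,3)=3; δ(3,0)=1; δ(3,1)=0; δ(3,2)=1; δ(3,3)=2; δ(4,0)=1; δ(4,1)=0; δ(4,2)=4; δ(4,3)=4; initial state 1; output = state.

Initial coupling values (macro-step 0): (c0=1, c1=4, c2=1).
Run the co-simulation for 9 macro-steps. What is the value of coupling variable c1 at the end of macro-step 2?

c1 at macro-step 2 = 1

macro 1: S0 reads c2=1 → after 2×micro: 4; S1 reads c2=1 → after 3×micro: 0; S2 reads c2=1 → after 1×micro: 2 ⇒ (c0=4, c1=0, c2=2)
macro 2: S0 reads c2=2 → after 2×micro: 4; S1 reads c2=2 → after 3×micro: 1; S2 reads c2=2 → after 1×micro: 0 ⇒ (c0=4, c1=1, c2=0)
macro 3: S0 reads c2=0 → after 2×micro: 2; S1 reads c2=0 → after 3×micro: 1; S2 reads c2=0 → after 1×micro: 0 ⇒ (c0=2, c1=1, c2=0)
macro 4: S0 reads c2=0 → after 2×micro: 2; S1 reads c2=0 → after 3×micro: 1; S2 reads c2=0 → after 1×micro: 0 ⇒ (c0=2, c1=1, c2=0)
macro 5: S0 reads c2=0 → after 2×micro: 2; S1 reads c2=0 → after 3×micro: 1; S2 reads c2=0 → after 1×micro: 0 ⇒ (c0=2, c1=1, c2=0)
macro 6: S0 reads c2=0 → after 2×micro: 2; S1 reads c2=0 → after 3×micro: 1; S2 reads c2=0 → after 1×micro: 0 ⇒ (c0=2, c1=1, c2=0)
macro 7: S0 reads c2=0 → after 2×micro: 2; S1 reads c2=0 → after 3×micro: 1; S2 reads c2=0 → after 1×micro: 0 ⇒ (c0=2, c1=1, c2=0)
macro 8: S0 reads c2=0 → after 2×micro: 2; S1 reads c2=0 → after 3×micro: 1; S2 reads c2=0 → after 1×micro: 0 ⇒ (c0=2, c1=1, c2=0)
macro 9: S0 reads c2=0 → after 2×micro: 2; S1 reads c2=0 → after 3×micro: 1; S2 reads c2=0 → after 1×micro: 0 ⇒ (c0=2, c1=1, c2=0)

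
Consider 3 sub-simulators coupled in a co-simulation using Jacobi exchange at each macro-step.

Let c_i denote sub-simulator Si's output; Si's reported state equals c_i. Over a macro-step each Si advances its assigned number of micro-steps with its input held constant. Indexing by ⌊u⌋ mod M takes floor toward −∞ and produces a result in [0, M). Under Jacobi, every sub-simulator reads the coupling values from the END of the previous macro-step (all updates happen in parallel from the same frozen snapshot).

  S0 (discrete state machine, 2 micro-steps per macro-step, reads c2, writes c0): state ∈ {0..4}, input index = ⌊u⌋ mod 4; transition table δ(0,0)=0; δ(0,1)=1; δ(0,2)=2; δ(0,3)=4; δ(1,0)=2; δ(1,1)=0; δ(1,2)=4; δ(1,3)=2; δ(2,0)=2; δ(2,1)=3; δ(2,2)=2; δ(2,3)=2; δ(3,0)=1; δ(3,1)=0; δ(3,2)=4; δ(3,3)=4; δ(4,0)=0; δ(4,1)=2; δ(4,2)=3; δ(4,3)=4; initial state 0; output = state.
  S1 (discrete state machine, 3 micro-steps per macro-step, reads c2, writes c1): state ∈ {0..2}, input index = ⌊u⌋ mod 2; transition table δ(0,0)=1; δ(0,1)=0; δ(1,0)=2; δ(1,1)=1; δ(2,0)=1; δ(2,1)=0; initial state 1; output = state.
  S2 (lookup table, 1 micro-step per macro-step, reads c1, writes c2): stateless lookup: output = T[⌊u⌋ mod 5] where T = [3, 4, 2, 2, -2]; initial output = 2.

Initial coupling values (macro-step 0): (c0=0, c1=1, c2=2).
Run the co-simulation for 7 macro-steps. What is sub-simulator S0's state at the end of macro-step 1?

S0 state at macro-step 1 = 2

macro 1: S0 reads c2=2 → after 2×micro: 2; S1 reads c2=2 → after 3×micro: 2; S2 reads c1=1 → after 1×micro: 4 ⇒ (c0=2, c1=2, c2=4)
macro 2: S0 reads c2=4 → after 2×micro: 2; S1 reads c2=4 → after 3×micro: 1; S2 reads c1=2 → after 1×micro: 2 ⇒ (c0=2, c1=1, c2=2)
macro 3: S0 reads c2=2 → after 2×micro: 2; S1 reads c2=2 → after 3×micro: 2; S2 reads c1=1 → after 1×micro: 4 ⇒ (c0=2, c1=2, c2=4)
macro 4: S0 reads c2=4 → after 2×micro: 2; S1 reads c2=4 → after 3×micro: 1; S2 reads c1=2 → after 1×micro: 2 ⇒ (c0=2, c1=1, c2=2)
macro 5: S0 reads c2=2 → after 2×micro: 2; S1 reads c2=2 → after 3×micro: 2; S2 reads c1=1 → after 1×micro: 4 ⇒ (c0=2, c1=2, c2=4)
macro 6: S0 reads c2=4 → after 2×micro: 2; S1 reads c2=4 → after 3×micro: 1; S2 reads c1=2 → after 1×micro: 2 ⇒ (c0=2, c1=1, c2=2)
macro 7: S0 reads c2=2 → after 2×micro: 2; S1 reads c2=2 → after 3×micro: 2; S2 reads c1=1 → after 1×micro: 4 ⇒ (c0=2, c1=2, c2=4)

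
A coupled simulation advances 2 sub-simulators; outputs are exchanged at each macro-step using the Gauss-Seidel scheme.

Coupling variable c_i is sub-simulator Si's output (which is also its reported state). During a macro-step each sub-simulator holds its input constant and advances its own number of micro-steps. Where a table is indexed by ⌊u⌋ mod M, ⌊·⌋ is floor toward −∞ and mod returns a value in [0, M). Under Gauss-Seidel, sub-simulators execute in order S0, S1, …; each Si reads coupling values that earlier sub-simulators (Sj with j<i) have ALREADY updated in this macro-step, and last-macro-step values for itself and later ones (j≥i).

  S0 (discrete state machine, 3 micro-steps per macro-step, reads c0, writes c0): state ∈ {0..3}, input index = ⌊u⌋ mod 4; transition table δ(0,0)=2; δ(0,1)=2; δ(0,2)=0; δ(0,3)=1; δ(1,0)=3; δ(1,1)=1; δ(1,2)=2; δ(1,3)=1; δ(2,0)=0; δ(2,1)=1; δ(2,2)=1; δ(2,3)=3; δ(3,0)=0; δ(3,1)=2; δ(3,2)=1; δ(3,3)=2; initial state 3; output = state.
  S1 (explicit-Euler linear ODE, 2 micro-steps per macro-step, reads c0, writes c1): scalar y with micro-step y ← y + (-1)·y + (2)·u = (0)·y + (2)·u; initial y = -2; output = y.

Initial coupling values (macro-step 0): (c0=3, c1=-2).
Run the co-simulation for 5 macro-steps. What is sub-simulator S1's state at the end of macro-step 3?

S1 state at macro-step 3 = 2

macro 1: S0 reads c0=3 → after 3×micro: 2; S1 reads c0=2 → after 2×micro: 4 ⇒ (c0=2, c1=4)
macro 2: S0 reads c0=2 → after 3×micro: 1; S1 reads c0=1 → after 2×micro: 2 ⇒ (c0=1, c1=2)
macro 3: S0 reads c0=1 → after 3×micro: 1; S1 reads c0=1 → after 2×micro: 2 ⇒ (c0=1, c1=2)
macro 4: S0 reads c0=1 → after 3×micro: 1; S1 reads c0=1 → after 2×micro: 2 ⇒ (c0=1, c1=2)
macro 5: S0 reads c0=1 → after 3×micro: 1; S1 reads c0=1 → after 2×micro: 2 ⇒ (c0=1, c1=2)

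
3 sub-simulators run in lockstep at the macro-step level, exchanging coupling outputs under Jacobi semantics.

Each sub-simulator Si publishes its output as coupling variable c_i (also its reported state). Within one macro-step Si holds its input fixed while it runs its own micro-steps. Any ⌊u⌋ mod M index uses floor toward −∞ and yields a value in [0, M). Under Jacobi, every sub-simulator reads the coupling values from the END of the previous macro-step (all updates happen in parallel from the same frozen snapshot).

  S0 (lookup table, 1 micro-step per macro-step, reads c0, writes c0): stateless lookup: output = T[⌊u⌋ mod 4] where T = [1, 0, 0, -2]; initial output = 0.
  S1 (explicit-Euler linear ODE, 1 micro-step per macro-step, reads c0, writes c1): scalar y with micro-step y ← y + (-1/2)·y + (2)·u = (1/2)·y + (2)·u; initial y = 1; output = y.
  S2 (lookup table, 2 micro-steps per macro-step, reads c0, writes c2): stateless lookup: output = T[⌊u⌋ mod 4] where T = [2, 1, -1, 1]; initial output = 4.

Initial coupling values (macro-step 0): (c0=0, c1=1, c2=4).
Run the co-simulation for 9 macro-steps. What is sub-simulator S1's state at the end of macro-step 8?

macro 1: S0 reads c0=0 → after 1×micro: 1; S1 reads c0=0 → after 1×micro: 1/2; S2 reads c0=0 → after 2×micro: 2 ⇒ (c0=1, c1=1/2, c2=2)
macro 2: S0 reads c0=1 → after 1×micro: 0; S1 reads c0=1 → after 1×micro: 9/4; S2 reads c0=1 → after 2×micro: 1 ⇒ (c0=0, c1=9/4, c2=1)
macro 3: S0 reads c0=0 → after 1×micro: 1; S1 reads c0=0 → after 1×micro: 9/8; S2 reads c0=0 → after 2×micro: 2 ⇒ (c0=1, c1=9/8, c2=2)
macro 4: S0 reads c0=1 → after 1×micro: 0; S1 reads c0=1 → after 1×micro: 41/16; S2 reads c0=1 → after 2×micro: 1 ⇒ (c0=0, c1=41/16, c2=1)
macro 5: S0 reads c0=0 → after 1×micro: 1; S1 reads c0=0 → after 1×micro: 41/32; S2 reads c0=0 → after 2×micro: 2 ⇒ (c0=1, c1=41/32, c2=2)
macro 6: S0 reads c0=1 → after 1×micro: 0; S1 reads c0=1 → after 1×micro: 169/64; S2 reads c0=1 → after 2×micro: 1 ⇒ (c0=0, c1=169/64, c2=1)
macro 7: S0 reads c0=0 → after 1×micro: 1; S1 reads c0=0 → after 1×micro: 169/128; S2 reads c0=0 → after 2×micro: 2 ⇒ (c0=1, c1=169/128, c2=2)
macro 8: S0 reads c0=1 → after 1×micro: 0; S1 reads c0=1 → after 1×micro: 681/256; S2 reads c0=1 → after 2×micro: 1 ⇒ (c0=0, c1=681/256, c2=1)
macro 9: S0 reads c0=0 → after 1×micro: 1; S1 reads c0=0 → after 1×micro: 681/512; S2 reads c0=0 → after 2×micro: 2 ⇒ (c0=1, c1=681/512, c2=2)

S1 state at macro-step 8 = 681/256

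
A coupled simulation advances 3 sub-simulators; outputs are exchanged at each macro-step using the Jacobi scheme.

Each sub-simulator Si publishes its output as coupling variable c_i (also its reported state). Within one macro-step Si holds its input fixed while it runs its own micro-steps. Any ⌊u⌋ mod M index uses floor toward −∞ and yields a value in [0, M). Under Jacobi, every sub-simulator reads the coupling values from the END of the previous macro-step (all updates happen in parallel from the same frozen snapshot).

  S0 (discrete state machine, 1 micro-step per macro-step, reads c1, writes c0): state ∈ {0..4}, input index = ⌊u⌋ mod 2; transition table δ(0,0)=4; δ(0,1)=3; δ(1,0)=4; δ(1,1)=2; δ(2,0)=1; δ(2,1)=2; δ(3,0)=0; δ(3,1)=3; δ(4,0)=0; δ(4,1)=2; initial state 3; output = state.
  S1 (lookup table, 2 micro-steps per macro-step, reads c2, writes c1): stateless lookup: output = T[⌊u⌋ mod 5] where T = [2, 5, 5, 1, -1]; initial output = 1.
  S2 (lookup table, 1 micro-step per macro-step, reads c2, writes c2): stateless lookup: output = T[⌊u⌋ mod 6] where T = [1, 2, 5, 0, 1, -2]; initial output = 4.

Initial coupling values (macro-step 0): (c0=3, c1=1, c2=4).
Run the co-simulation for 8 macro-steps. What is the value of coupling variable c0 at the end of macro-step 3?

c0 at macro-step 3 = 3

macro 1: S0 reads c1=1 → after 1×micro: 3; S1 reads c2=4 → after 2×micro: -1; S2 reads c2=4 → after 1×micro: 1 ⇒ (c0=3, c1=-1, c2=1)
macro 2: S0 reads c1=-1 → after 1×micro: 3; S1 reads c2=1 → after 2×micro: 5; S2 reads c2=1 → after 1×micro: 2 ⇒ (c0=3, c1=5, c2=2)
macro 3: S0 reads c1=5 → after 1×micro: 3; S1 reads c2=2 → after 2×micro: 5; S2 reads c2=2 → after 1×micro: 5 ⇒ (c0=3, c1=5, c2=5)
macro 4: S0 reads c1=5 → after 1×micro: 3; S1 reads c2=5 → after 2×micro: 2; S2 reads c2=5 → after 1×micro: -2 ⇒ (c0=3, c1=2, c2=-2)
macro 5: S0 reads c1=2 → after 1×micro: 0; S1 reads c2=-2 → after 2×micro: 1; S2 reads c2=-2 → after 1×micro: 1 ⇒ (c0=0, c1=1, c2=1)
macro 6: S0 reads c1=1 → after 1×micro: 3; S1 reads c2=1 → after 2×micro: 5; S2 reads c2=1 → after 1×micro: 2 ⇒ (c0=3, c1=5, c2=2)
macro 7: S0 reads c1=5 → after 1×micro: 3; S1 reads c2=2 → after 2×micro: 5; S2 reads c2=2 → after 1×micro: 5 ⇒ (c0=3, c1=5, c2=5)
macro 8: S0 reads c1=5 → after 1×micro: 3; S1 reads c2=5 → after 2×micro: 2; S2 reads c2=5 → after 1×micro: -2 ⇒ (c0=3, c1=2, c2=-2)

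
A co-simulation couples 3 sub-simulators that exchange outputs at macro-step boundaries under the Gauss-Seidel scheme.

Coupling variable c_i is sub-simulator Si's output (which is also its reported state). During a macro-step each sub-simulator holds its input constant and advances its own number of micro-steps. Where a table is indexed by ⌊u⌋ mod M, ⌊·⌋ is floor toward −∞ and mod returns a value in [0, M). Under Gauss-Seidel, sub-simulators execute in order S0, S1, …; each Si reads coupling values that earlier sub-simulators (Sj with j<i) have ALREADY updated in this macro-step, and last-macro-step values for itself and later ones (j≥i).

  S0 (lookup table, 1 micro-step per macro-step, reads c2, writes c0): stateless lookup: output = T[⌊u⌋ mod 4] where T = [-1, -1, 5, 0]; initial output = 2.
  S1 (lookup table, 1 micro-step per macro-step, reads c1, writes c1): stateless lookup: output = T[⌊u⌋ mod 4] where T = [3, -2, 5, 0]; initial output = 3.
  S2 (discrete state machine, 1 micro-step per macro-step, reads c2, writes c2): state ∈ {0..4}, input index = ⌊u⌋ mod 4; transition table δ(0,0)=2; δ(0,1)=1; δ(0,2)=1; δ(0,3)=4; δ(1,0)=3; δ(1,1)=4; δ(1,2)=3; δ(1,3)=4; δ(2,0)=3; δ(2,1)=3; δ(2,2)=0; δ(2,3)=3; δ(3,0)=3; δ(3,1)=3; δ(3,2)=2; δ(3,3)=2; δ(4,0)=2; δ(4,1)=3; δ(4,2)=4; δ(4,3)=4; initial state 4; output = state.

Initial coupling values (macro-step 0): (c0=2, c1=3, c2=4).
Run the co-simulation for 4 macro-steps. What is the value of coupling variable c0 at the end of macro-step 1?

c0 at macro-step 1 = -1

macro 1: S0 reads c2=4 → after 1×micro: -1; S1 reads c1=3 → after 1×micro: 0; S2 reads c2=4 → after 1×micro: 2 ⇒ (c0=-1, c1=0, c2=2)
macro 2: S0 reads c2=2 → after 1×micro: 5; S1 reads c1=0 → after 1×micro: 3; S2 reads c2=2 → after 1×micro: 0 ⇒ (c0=5, c1=3, c2=0)
macro 3: S0 reads c2=0 → after 1×micro: -1; S1 reads c1=3 → after 1×micro: 0; S2 reads c2=0 → after 1×micro: 2 ⇒ (c0=-1, c1=0, c2=2)
macro 4: S0 reads c2=2 → after 1×micro: 5; S1 reads c1=0 → after 1×micro: 3; S2 reads c2=2 → after 1×micro: 0 ⇒ (c0=5, c1=3, c2=0)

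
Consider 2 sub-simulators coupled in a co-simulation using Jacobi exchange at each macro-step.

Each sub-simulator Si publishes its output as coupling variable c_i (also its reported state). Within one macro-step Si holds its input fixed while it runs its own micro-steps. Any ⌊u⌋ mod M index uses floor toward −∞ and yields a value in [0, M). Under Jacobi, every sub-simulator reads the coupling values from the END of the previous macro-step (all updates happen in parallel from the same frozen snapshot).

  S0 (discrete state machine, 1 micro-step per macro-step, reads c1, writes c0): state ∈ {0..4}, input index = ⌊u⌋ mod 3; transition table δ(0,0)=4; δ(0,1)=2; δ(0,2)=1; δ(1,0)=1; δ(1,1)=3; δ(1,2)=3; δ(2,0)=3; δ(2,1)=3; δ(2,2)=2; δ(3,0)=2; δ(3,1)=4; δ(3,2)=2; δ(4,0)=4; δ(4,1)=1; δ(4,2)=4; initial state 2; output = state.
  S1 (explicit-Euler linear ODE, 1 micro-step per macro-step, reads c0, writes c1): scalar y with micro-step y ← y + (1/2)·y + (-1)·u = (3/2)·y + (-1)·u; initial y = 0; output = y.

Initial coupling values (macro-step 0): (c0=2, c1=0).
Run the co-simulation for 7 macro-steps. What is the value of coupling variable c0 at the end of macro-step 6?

c0 at macro-step 6 = 4

macro 1: S0 reads c1=0 → after 1×micro: 3; S1 reads c0=2 → after 1×micro: -2 ⇒ (c0=3, c1=-2)
macro 2: S0 reads c1=-2 → after 1×micro: 4; S1 reads c0=3 → after 1×micro: -6 ⇒ (c0=4, c1=-6)
macro 3: S0 reads c1=-6 → after 1×micro: 4; S1 reads c0=4 → after 1×micro: -13 ⇒ (c0=4, c1=-13)
macro 4: S0 reads c1=-13 → after 1×micro: 4; S1 reads c0=4 → after 1×micro: -47/2 ⇒ (c0=4, c1=-47/2)
macro 5: S0 reads c1=-47/2 → after 1×micro: 4; S1 reads c0=4 → after 1×micro: -157/4 ⇒ (c0=4, c1=-157/4)
macro 6: S0 reads c1=-157/4 → after 1×micro: 4; S1 reads c0=4 → after 1×micro: -503/8 ⇒ (c0=4, c1=-503/8)
macro 7: S0 reads c1=-503/8 → after 1×micro: 4; S1 reads c0=4 → after 1×micro: -1573/16 ⇒ (c0=4, c1=-1573/16)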